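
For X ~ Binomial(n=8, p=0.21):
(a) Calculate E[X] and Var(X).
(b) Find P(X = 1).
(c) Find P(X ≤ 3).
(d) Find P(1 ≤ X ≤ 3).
(a) E[X] = 1.6800, Var(X) = 1.3272
(b) P(X = 1) = 0.322626
(c) P(X ≤ 3) = 0.934082
(d) P(1 ≤ X ≤ 3) = 0.782371

We have X ~ Binomial(n=8, p=0.21).

(a) Moments:
E[X] = 1.6800
Var(X) = 1.3272
σ = √Var(X) = 1.1520

(b) Point probability using PMF:
P(X = 1) = 0.322626

(c) Cumulative probability using CDF:
P(X ≤ 3) = F(3) = 0.934082

(d) Range probability:
P(1 ≤ X ≤ 3) = P(X ≤ 3) - P(X ≤ 0)
                   = F(3) - F(0)
                   = 0.934082 - 0.151711
                   = 0.782371

This means approximately 78.2% of outcomes fall in the interval [1, 3].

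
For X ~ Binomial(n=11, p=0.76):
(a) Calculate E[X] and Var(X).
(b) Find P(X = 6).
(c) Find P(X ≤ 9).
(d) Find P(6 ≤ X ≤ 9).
(a) E[X] = 8.3600, Var(X) = 2.0064
(b) P(X = 6) = 0.070889
(c) P(X ≤ 9) = 0.781418
(d) P(6 ≤ X ≤ 9) = 0.753096

We have X ~ Binomial(n=11, p=0.76).

(a) Moments:
E[X] = 8.3600
Var(X) = 2.0064
σ = √Var(X) = 1.4165

(b) Point probability using PMF:
P(X = 6) = 0.070889

(c) Cumulative probability using CDF:
P(X ≤ 9) = F(9) = 0.781418

(d) Range probability:
P(6 ≤ X ≤ 9) = P(X ≤ 9) - P(X ≤ 5)
                   = F(9) - F(5)
                   = 0.781418 - 0.028322
                   = 0.753096

This means approximately 75.3% of outcomes fall in the interval [6, 9].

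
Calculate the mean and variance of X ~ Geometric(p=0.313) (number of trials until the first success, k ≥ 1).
E[X] = 3.1949, Var(X) = 7.0124

We have X ~ Geometric(p=0.313) (number of trials until the first success, k ≥ 1).

For a Geometric distribution with p=0.313 (number of trials until the first success, k ≥ 1):

Expected value:
E[X] = 3.1949

Variance:
Var(X) = 7.0124

Standard deviation:
σ = √Var(X) = 2.6481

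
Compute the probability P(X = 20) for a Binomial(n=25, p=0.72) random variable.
0.128168

We have X ~ Binomial(n=25, p=0.72).

For a Binomial distribution, the PMF gives us the probability of each outcome.

Using the PMF formula:
P(X = 20) = 0.128168

Rounded to 4 decimal places: 0.1282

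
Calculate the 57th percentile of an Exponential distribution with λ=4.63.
0.1823

We have X ~ Exponential(λ=4.63).

We want to find x such that P(X ≤ x) = 0.57.

This is the 57th percentile, which means 57% of values fall below this point.

Using the inverse CDF (quantile function):
x = F⁻¹(0.57) = 0.1823

Verification: P(X ≤ 0.1823) = 0.57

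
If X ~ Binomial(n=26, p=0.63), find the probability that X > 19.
0.099942

We have X ~ Binomial(n=26, p=0.63).

P(X > 19) = 1 - P(X ≤ 19)
                = 1 - F(19)
                = 1 - 0.900058
                = 0.099942

So there's approximately a 10.0% chance that X exceeds 19.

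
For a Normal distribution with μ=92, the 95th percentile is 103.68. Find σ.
σ = 7.1009

For X ~ Normal(μ, σ), the p-th percentile satisfies x = μ + z_p × σ,
where z_p = Φ⁻¹(p) is the standard normal quantile.

Step 1: z_{0.95} = Φ⁻¹(0.95) = 1.6449

Step 2: Solve for σ:
103.68 = 92 + 1.6449 × σ
σ = (103.68 - 92) / 1.6449
σ = 11.68 / 1.6449
σ = 7.1009

Verification: μ + z × σ = 92 + 1.6449 × 7.1009 = 103.68 ✓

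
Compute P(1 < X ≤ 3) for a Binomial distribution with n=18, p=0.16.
0.485136

We have X ~ Binomial(n=18, p=0.16).

To find P(1 < X ≤ 3), we use:
P(1 < X ≤ 3) = P(X ≤ 3) - P(X ≤ 1)
                 = F(3) - F(1)
                 = 0.677131 - 0.191995
                 = 0.485136

So there's approximately a 48.5% chance that X falls in this range.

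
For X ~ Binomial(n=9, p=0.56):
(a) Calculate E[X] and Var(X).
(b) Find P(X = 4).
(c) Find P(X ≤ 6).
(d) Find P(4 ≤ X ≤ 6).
(a) E[X] = 5.0400, Var(X) = 2.2176
(b) P(X = 4) = 0.204355
(c) P(X ≤ 6) = 0.835912
(d) P(4 ≤ X ≤ 6) = 0.685125

We have X ~ Binomial(n=9, p=0.56).

(a) Moments:
E[X] = 5.0400
Var(X) = 2.2176
σ = √Var(X) = 1.4892

(b) Point probability using PMF:
P(X = 4) = 0.204355

(c) Cumulative probability using CDF:
P(X ≤ 6) = F(6) = 0.835912

(d) Range probability:
P(4 ≤ X ≤ 6) = P(X ≤ 6) - P(X ≤ 3)
                   = F(6) - F(3)
                   = 0.835912 - 0.150787
                   = 0.685125

This means approximately 68.5% of outcomes fall in the interval [4, 6].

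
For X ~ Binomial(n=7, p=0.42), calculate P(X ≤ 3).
0.670588

We have X ~ Binomial(n=7, p=0.42).

The CDF gives us P(X ≤ k).

Using the CDF:
P(X ≤ 3) = 0.670588

This means there's approximately a 67.1% chance that X is at most 3.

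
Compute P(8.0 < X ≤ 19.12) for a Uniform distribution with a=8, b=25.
0.654118

We have X ~ Uniform(a=8, b=25).

To find P(8.0 < X ≤ 19.12), we use:
P(8.0 < X ≤ 19.12) = P(X ≤ 19.12) - P(X ≤ 8.0)
                 = F(19.12) - F(8.0)
                 = 0.654118 - 0.000000
                 = 0.654118

So there's approximately a 65.4% chance that X falls in this range.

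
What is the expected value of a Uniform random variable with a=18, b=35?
26.5000

We have X ~ Uniform(a=18, b=35).

For a Uniform distribution with a=18, b=35:
E[X] = 26.5000

This is the expected (average) value of X.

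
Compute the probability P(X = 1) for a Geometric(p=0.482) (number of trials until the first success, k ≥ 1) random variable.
0.482000

We have X ~ Geometric(p=0.482) (number of trials until the first success, k ≥ 1).

For a Geometric distribution, the PMF gives us the probability of each outcome.

Using the PMF formula:
P(X = 1) = 0.482000

Rounded to 4 decimal places: 0.4820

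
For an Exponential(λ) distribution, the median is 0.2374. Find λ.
λ = 2.9197

For X ~ Exponential(λ), the CDF is F(x) = 1 - e^(-λx).
The median m satisfies F(m) = 0.5:
1 - e^(-λm) = 0.5
e^(-λm) = 0.5
λm = ln(2)
m = ln(2) / λ

Given m = 0.2374:
λ = ln(2) / 0.2374 = 0.693147 / 0.2374 = 2.9197

Verification: ln(2) / 2.9197 = 0.2374 ✓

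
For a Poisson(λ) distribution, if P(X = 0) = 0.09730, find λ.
λ = 2.3300

For a Poisson(λ) distribution, the PMF at 0 is:
P(X = 0) = λ^0 e^(-λ) / 0! = e^(-λ)

Given P(X = 0) = 0.09730:
e^(-λ) = 0.09730
-λ = ln(0.09730)
λ = -ln(0.09730) = 2.3300

Verification: e^(-2.3300) = 0.09730 ✓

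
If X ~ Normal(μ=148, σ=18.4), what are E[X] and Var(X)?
E[X] = 148.0000, Var(X) = 338.5600

We have X ~ Normal(μ=148, σ=18.4).

For a Normal distribution with μ=148, σ=18.4:

Expected value:
E[X] = 148.0000

Variance:
Var(X) = 338.5600

Standard deviation:
σ = √Var(X) = 18.4000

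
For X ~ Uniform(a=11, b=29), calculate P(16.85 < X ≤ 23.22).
0.353889

We have X ~ Uniform(a=11, b=29).

To find P(16.85 < X ≤ 23.22), we use:
P(16.85 < X ≤ 23.22) = P(X ≤ 23.22) - P(X ≤ 16.85)
                 = F(23.22) - F(16.85)
                 = 0.678889 - 0.325000
                 = 0.353889

So there's approximately a 35.4% chance that X falls in this range.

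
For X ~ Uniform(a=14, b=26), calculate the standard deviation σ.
3.4641

We have X ~ Uniform(a=14, b=26).

For a Uniform distribution with a=14, b=26:
σ = √Var(X) = 3.4641

The standard deviation is the square root of the variance.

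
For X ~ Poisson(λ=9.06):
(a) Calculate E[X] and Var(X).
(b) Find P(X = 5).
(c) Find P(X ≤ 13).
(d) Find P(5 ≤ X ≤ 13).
(a) E[X] = 9.0600, Var(X) = 9.0600
(b) P(X = 5) = 0.059122
(c) P(X ≤ 13) = 0.923086
(d) P(5 ≤ X ≤ 13) = 0.870113

We have X ~ Poisson(λ=9.06).

(a) Moments:
E[X] = 9.0600
Var(X) = 9.0600
σ = √Var(X) = 3.0100

(b) Point probability using PMF:
P(X = 5) = 0.059122

(c) Cumulative probability using CDF:
P(X ≤ 13) = F(13) = 0.923086

(d) Range probability:
P(5 ≤ X ≤ 13) = P(X ≤ 13) - P(X ≤ 4)
                   = F(13) - F(4)
                   = 0.923086 - 0.052973
                   = 0.870113

This means approximately 87.0% of outcomes fall in the interval [5, 13].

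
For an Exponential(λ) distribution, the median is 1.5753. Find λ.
λ = 0.4400

For X ~ Exponential(λ), the CDF is F(x) = 1 - e^(-λx).
The median m satisfies F(m) = 0.5:
1 - e^(-λm) = 0.5
e^(-λm) = 0.5
λm = ln(2)
m = ln(2) / λ

Given m = 1.5753:
λ = ln(2) / 1.5753 = 0.693147 / 1.5753 = 0.4400

Verification: ln(2) / 0.4400 = 1.5753 ✓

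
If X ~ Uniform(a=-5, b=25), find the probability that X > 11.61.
0.446333

We have X ~ Uniform(a=-5, b=25).

P(X > 11.61) = 1 - P(X ≤ 11.61)
                = 1 - F(11.61)
                = 1 - 0.553667
                = 0.446333

So there's approximately a 44.6% chance that X exceeds 11.61.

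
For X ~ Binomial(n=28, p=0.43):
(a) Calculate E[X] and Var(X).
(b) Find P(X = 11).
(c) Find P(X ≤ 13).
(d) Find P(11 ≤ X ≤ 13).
(a) E[X] = 12.0400, Var(X) = 6.8628
(b) P(X = 11) = 0.141235
(c) P(X ≤ 13) = 0.713068
(d) P(11 ≤ X ≤ 13) = 0.432318

We have X ~ Binomial(n=28, p=0.43).

(a) Moments:
E[X] = 12.0400
Var(X) = 6.8628
σ = √Var(X) = 2.6197

(b) Point probability using PMF:
P(X = 11) = 0.141235

(c) Cumulative probability using CDF:
P(X ≤ 13) = F(13) = 0.713068

(d) Range probability:
P(11 ≤ X ≤ 13) = P(X ≤ 13) - P(X ≤ 10)
                   = F(13) - F(10)
                   = 0.713068 - 0.280749
                   = 0.432318

This means approximately 43.2% of outcomes fall in the interval [11, 13].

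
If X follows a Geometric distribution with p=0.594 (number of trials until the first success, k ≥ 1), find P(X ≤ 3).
0.933077

We have X ~ Geometric(p=0.594) (number of trials until the first success, k ≥ 1).

The CDF gives us P(X ≤ k).

Using the CDF:
P(X ≤ 3) = 0.933077

This means there's approximately a 93.3% chance that X is at most 3.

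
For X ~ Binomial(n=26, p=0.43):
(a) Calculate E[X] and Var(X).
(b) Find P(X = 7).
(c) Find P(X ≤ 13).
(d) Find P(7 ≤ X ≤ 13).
(a) E[X] = 11.1800, Var(X) = 6.3726
(b) P(X = 7) = 0.041115
(c) P(X ≤ 13) = 0.821226
(d) P(7 ≤ X ≤ 13) = 0.792156

We have X ~ Binomial(n=26, p=0.43).

(a) Moments:
E[X] = 11.1800
Var(X) = 6.3726
σ = √Var(X) = 2.5244

(b) Point probability using PMF:
P(X = 7) = 0.041115

(c) Cumulative probability using CDF:
P(X ≤ 13) = F(13) = 0.821226

(d) Range probability:
P(7 ≤ X ≤ 13) = P(X ≤ 13) - P(X ≤ 6)
                   = F(13) - F(6)
                   = 0.821226 - 0.029070
                   = 0.792156

This means approximately 79.2% of outcomes fall in the interval [7, 13].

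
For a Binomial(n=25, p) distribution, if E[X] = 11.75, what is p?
p = 0.47

For a Binomial(n, p) distribution:
E[X] = n × p

Given n = 25 and E[X] = 11.75:
11.75 = 25 × p
p = 11.75 / 25 = 0.47

Verification: Binomial(25, 0.47) has E[X] = 11.75 ✓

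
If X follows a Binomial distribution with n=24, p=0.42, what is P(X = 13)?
0.078926

We have X ~ Binomial(n=24, p=0.42).

For a Binomial distribution, the PMF gives us the probability of each outcome.

Using the PMF formula:
P(X = 13) = 0.078926

Rounded to 4 decimal places: 0.0789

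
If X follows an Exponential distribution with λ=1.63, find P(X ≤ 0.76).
0.710268

We have X ~ Exponential(λ=1.63).

The CDF gives us P(X ≤ k).

Using the CDF:
P(X ≤ 0.76) = 0.710268

This means there's approximately a 71.0% chance that X is at most 0.76.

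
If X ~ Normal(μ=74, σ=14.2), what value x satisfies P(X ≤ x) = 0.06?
51.9222

We have X ~ Normal(μ=74, σ=14.2).

We want to find x such that P(X ≤ x) = 0.06.

This is the 6th percentile, which means 6% of values fall below this point.

Using the inverse CDF (quantile function):
x = F⁻¹(0.06) = 51.9222

Verification: P(X ≤ 51.9222) = 0.06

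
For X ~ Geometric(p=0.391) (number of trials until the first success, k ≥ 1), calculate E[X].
2.5575

We have X ~ Geometric(p=0.391) (number of trials until the first success, k ≥ 1).

For a Geometric distribution with p=0.391 (number of trials until the first success, k ≥ 1):
E[X] = 2.5575

This is the expected (average) value of X.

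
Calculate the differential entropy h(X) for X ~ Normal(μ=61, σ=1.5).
1.8244 nats

We have X ~ Normal(μ=61, σ=1.5).

The differential entropy measures the uncertainty or information content of the distribution.

For a Normal distribution with μ=61, σ=1.5:
h(X) = 1.8244 nats

(In bits, this would be 2.6321 bits.)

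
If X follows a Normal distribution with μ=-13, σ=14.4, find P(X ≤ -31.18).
0.103384

We have X ~ Normal(μ=-13, σ=14.4).

The CDF gives us P(X ≤ k).

Using the CDF:
P(X ≤ -31.18) = 0.103384

This means there's approximately a 10.3% chance that X is at most -31.18.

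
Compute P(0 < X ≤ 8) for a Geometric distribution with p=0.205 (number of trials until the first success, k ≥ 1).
0.840435

We have X ~ Geometric(p=0.205) (number of trials until the first success, k ≥ 1).

To find P(0 < X ≤ 8), we use:
P(0 < X ≤ 8) = P(X ≤ 8) - P(X ≤ 0)
                 = F(8) - F(0)
                 = 0.840435 - 0.000000
                 = 0.840435

So there's approximately a 84.0% chance that X falls in this range.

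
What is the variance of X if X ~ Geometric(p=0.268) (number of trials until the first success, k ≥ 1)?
10.1916

We have X ~ Geometric(p=0.268) (number of trials until the first success, k ≥ 1).

For a Geometric distribution with p=0.268 (number of trials until the first success, k ≥ 1):
Var(X) = 10.1916

The variance measures the spread of the distribution around the mean.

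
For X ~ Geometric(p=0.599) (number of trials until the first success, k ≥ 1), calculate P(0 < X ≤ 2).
0.839199

We have X ~ Geometric(p=0.599) (number of trials until the first success, k ≥ 1).

To find P(0 < X ≤ 2), we use:
P(0 < X ≤ 2) = P(X ≤ 2) - P(X ≤ 0)
                 = F(2) - F(0)
                 = 0.839199 - 0.000000
                 = 0.839199

So there's approximately a 83.9% chance that X falls in this range.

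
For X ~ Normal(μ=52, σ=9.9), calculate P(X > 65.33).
0.089076

We have X ~ Normal(μ=52, σ=9.9).

P(X > 65.33) = 1 - P(X ≤ 65.33)
                = 1 - F(65.33)
                = 1 - 0.910924
                = 0.089076

So there's approximately a 8.9% chance that X exceeds 65.33.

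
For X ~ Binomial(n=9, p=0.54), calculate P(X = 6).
0.202729

We have X ~ Binomial(n=9, p=0.54).

For a Binomial distribution, the PMF gives us the probability of each outcome.

Using the PMF formula:
P(X = 6) = 0.202729

Rounded to 4 decimal places: 0.2027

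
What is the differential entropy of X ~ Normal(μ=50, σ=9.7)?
3.6911 nats

We have X ~ Normal(μ=50, σ=9.7).

The differential entropy measures the uncertainty or information content of the distribution.

For a Normal distribution with μ=50, σ=9.7:
h(X) = 3.6911 nats

(In bits, this would be 5.3251 bits.)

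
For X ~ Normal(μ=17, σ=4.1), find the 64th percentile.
18.4697

We have X ~ Normal(μ=17, σ=4.1).

We want to find x such that P(X ≤ x) = 0.64.

This is the 64th percentile, which means 64% of values fall below this point.

Using the inverse CDF (quantile function):
x = F⁻¹(0.64) = 18.4697

Verification: P(X ≤ 18.4697) = 0.64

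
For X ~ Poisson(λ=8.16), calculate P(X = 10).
0.103109

We have X ~ Poisson(λ=8.16).

For a Poisson distribution, the PMF gives us the probability of each outcome.

Using the PMF formula:
P(X = 10) = 0.103109

Rounded to 4 decimal places: 0.1031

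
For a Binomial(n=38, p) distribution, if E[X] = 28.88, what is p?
p = 0.76

For a Binomial(n, p) distribution:
E[X] = n × p

Given n = 38 and E[X] = 28.88:
28.88 = 38 × p
p = 28.88 / 38 = 0.76

Verification: Binomial(38, 0.76) has E[X] = 28.88 ✓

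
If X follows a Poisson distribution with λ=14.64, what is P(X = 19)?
0.050363

We have X ~ Poisson(λ=14.64).

For a Poisson distribution, the PMF gives us the probability of each outcome.

Using the PMF formula:
P(X = 19) = 0.050363

Rounded to 4 decimal places: 0.0504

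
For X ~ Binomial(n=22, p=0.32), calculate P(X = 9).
0.116329

We have X ~ Binomial(n=22, p=0.32).

For a Binomial distribution, the PMF gives us the probability of each outcome.

Using the PMF formula:
P(X = 9) = 0.116329

Rounded to 4 decimal places: 0.1163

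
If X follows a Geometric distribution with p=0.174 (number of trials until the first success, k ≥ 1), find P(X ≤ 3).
0.436440

We have X ~ Geometric(p=0.174) (number of trials until the first success, k ≥ 1).

The CDF gives us P(X ≤ k).

Using the CDF:
P(X ≤ 3) = 0.436440

This means there's approximately a 43.6% chance that X is at most 3.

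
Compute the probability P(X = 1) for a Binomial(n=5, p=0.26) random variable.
0.389825

We have X ~ Binomial(n=5, p=0.26).

For a Binomial distribution, the PMF gives us the probability of each outcome.

Using the PMF formula:
P(X = 1) = 0.389825

Rounded to 4 decimal places: 0.3898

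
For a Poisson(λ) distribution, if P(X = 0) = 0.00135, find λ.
λ = 6.6077

For a Poisson(λ) distribution, the PMF at 0 is:
P(X = 0) = λ^0 e^(-λ) / 0! = e^(-λ)

Given P(X = 0) = 0.00135:
e^(-λ) = 0.00135
-λ = ln(0.00135)
λ = -ln(0.00135) = 6.6077

Verification: e^(-6.6077) = 0.00135 ✓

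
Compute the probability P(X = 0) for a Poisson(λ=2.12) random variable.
0.120032

We have X ~ Poisson(λ=2.12).

For a Poisson distribution, the PMF gives us the probability of each outcome.

Using the PMF formula:
P(X = 0) = 0.120032

Rounded to 4 decimal places: 0.1200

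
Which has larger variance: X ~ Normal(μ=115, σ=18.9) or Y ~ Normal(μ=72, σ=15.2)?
X has larger variance (357.2100 > 231.0400)

Compute the variance for each distribution:

X ~ Normal(μ=115, σ=18.9):
Var(X) = 357.2100

Y ~ Normal(μ=72, σ=15.2):
Var(Y) = 231.0400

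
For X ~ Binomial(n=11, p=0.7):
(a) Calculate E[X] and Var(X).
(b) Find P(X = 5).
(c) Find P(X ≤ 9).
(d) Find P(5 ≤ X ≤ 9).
(a) E[X] = 7.7000, Var(X) = 2.3100
(b) P(X = 5) = 0.056606
(c) P(X ≤ 9) = 0.887010
(d) P(5 ≤ X ≤ 9) = 0.865391

We have X ~ Binomial(n=11, p=0.7).

(a) Moments:
E[X] = 7.7000
Var(X) = 2.3100
σ = √Var(X) = 1.5199

(b) Point probability using PMF:
P(X = 5) = 0.056606

(c) Cumulative probability using CDF:
P(X ≤ 9) = F(9) = 0.887010

(d) Range probability:
P(5 ≤ X ≤ 9) = P(X ≤ 9) - P(X ≤ 4)
                   = F(9) - F(4)
                   = 0.887010 - 0.021619
                   = 0.865391

This means approximately 86.5% of outcomes fall in the interval [5, 9].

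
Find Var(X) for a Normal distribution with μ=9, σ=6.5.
42.2500

We have X ~ Normal(μ=9, σ=6.5).

For a Normal distribution with μ=9, σ=6.5:
Var(X) = 42.2500

The variance measures the spread of the distribution around the mean.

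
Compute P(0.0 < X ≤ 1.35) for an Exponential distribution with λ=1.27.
0.819946

We have X ~ Exponential(λ=1.27).

To find P(0.0 < X ≤ 1.35), we use:
P(0.0 < X ≤ 1.35) = P(X ≤ 1.35) - P(X ≤ 0.0)
                 = F(1.35) - F(0.0)
                 = 0.819946 - 0.000000
                 = 0.819946

So there's approximately a 82.0% chance that X falls in this range.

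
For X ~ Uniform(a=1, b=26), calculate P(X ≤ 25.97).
0.998800

We have X ~ Uniform(a=1, b=26).

The CDF gives us P(X ≤ k).

Using the CDF:
P(X ≤ 25.97) = 0.998800

This means there's approximately a 99.9% chance that X is at most 25.97.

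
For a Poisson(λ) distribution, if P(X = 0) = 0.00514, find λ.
λ = 5.2707

For a Poisson(λ) distribution, the PMF at 0 is:
P(X = 0) = λ^0 e^(-λ) / 0! = e^(-λ)

Given P(X = 0) = 0.00514:
e^(-λ) = 0.00514
-λ = ln(0.00514)
λ = -ln(0.00514) = 5.2707

Verification: e^(-5.2707) = 0.00514 ✓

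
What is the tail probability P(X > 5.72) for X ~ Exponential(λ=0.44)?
0.080717

We have X ~ Exponential(λ=0.44).

P(X > 5.72) = 1 - P(X ≤ 5.72)
                = 1 - F(5.72)
                = 1 - 0.919283
                = 0.080717

So there's approximately a 8.1% chance that X exceeds 5.72.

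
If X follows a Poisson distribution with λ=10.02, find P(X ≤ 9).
0.455430

We have X ~ Poisson(λ=10.02).

The CDF gives us P(X ≤ k).

Using the CDF:
P(X ≤ 9) = 0.455430

This means there's approximately a 45.5% chance that X is at most 9.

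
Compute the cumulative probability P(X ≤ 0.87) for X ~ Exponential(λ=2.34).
0.869424

We have X ~ Exponential(λ=2.34).

The CDF gives us P(X ≤ k).

Using the CDF:
P(X ≤ 0.87) = 0.869424

This means there's approximately a 86.9% chance that X is at most 0.87.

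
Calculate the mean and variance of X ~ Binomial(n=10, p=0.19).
E[X] = 1.9000, Var(X) = 1.5390

We have X ~ Binomial(n=10, p=0.19).

For a Binomial distribution with n=10, p=0.19:

Expected value:
E[X] = 1.9000

Variance:
Var(X) = 1.5390

Standard deviation:
σ = √Var(X) = 1.2406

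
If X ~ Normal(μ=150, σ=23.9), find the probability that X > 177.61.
0.123998

We have X ~ Normal(μ=150, σ=23.9).

P(X > 177.61) = 1 - P(X ≤ 177.61)
                = 1 - F(177.61)
                = 1 - 0.876002
                = 0.123998

So there's approximately a 12.4% chance that X exceeds 177.61.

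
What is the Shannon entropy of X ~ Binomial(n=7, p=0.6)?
1.6720 nats

We have X ~ Binomial(n=7, p=0.6).

The Shannon entropy measures the uncertainty or information content of the distribution.

For a Binomial distribution with n=7, p=0.6:
H(X) = 1.6720 nats

(In bits, this would be 2.4122 bits.)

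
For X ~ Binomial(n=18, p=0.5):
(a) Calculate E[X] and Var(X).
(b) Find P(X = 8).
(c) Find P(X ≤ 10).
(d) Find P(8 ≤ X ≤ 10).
(a) E[X] = 9.0000, Var(X) = 4.5000
(b) P(X = 8) = 0.166924
(c) P(X ≤ 10) = 0.759659
(d) P(8 ≤ X ≤ 10) = 0.519318

We have X ~ Binomial(n=18, p=0.5).

(a) Moments:
E[X] = 9.0000
Var(X) = 4.5000
σ = √Var(X) = 2.1213

(b) Point probability using PMF:
P(X = 8) = 0.166924

(c) Cumulative probability using CDF:
P(X ≤ 10) = F(10) = 0.759659

(d) Range probability:
P(8 ≤ X ≤ 10) = P(X ≤ 10) - P(X ≤ 7)
                   = F(10) - F(7)
                   = 0.759659 - 0.240341
                   = 0.519318

This means approximately 51.9% of outcomes fall in the interval [8, 10].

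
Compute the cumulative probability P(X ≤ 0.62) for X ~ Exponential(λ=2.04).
0.717704

We have X ~ Exponential(λ=2.04).

The CDF gives us P(X ≤ k).

Using the CDF:
P(X ≤ 0.62) = 0.717704

This means there's approximately a 71.8% chance that X is at most 0.62.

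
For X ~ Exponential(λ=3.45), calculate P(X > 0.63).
0.113779

We have X ~ Exponential(λ=3.45).

P(X > 0.63) = 1 - P(X ≤ 0.63)
                = 1 - F(0.63)
                = 1 - 0.886221
                = 0.113779

So there's approximately a 11.4% chance that X exceeds 0.63.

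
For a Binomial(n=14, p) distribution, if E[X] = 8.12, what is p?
p = 0.58

For a Binomial(n, p) distribution:
E[X] = n × p

Given n = 14 and E[X] = 8.12:
8.12 = 14 × p
p = 8.12 / 14 = 0.58

Verification: Binomial(14, 0.58) has E[X] = 8.12 ✓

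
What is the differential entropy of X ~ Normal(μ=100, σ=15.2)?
4.1402 nats

We have X ~ Normal(μ=100, σ=15.2).

The differential entropy measures the uncertainty or information content of the distribution.

For a Normal distribution with μ=100, σ=15.2:
h(X) = 4.1402 nats

(In bits, this would be 5.9731 bits.)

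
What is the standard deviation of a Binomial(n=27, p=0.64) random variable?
2.4942

We have X ~ Binomial(n=27, p=0.64).

For a Binomial distribution with n=27, p=0.64:
σ = √Var(X) = 2.4942

The standard deviation is the square root of the variance.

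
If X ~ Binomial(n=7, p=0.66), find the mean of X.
4.6200

We have X ~ Binomial(n=7, p=0.66).

For a Binomial distribution with n=7, p=0.66:
E[X] = 4.6200

This is the expected (average) value of X.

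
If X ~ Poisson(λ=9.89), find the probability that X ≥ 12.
0.290784

We have X ~ Poisson(λ=9.89).

For discrete distributions, P(X ≥ 12) = 1 - P(X ≤ 11).

P(X ≤ 11) = 0.709216
P(X ≥ 12) = 1 - 0.709216 = 0.290784

So there's approximately a 29.1% chance that X is at least 12.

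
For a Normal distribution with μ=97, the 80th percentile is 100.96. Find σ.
σ = 4.7052

For X ~ Normal(μ, σ), the p-th percentile satisfies x = μ + z_p × σ,
where z_p = Φ⁻¹(p) is the standard normal quantile.

Step 1: z_{0.8} = Φ⁻¹(0.8) = 0.8416

Step 2: Solve for σ:
100.96 = 97 + 0.8416 × σ
σ = (100.96 - 97) / 0.8416
σ = 3.96 / 0.8416
σ = 4.7052

Verification: μ + z × σ = 97 + 0.8416 × 4.7052 = 100.96 ✓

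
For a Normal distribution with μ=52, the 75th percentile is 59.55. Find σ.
σ = 11.1936

For X ~ Normal(μ, σ), the p-th percentile satisfies x = μ + z_p × σ,
where z_p = Φ⁻¹(p) is the standard normal quantile.

Step 1: z_{0.75} = Φ⁻¹(0.75) = 0.6745

Step 2: Solve for σ:
59.55 = 52 + 0.6745 × σ
σ = (59.55 - 52) / 0.6745
σ = 7.55 / 0.6745
σ = 11.1936

Verification: μ + z × σ = 52 + 0.6745 × 11.1936 = 59.55 ✓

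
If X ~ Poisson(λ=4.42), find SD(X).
2.1024

We have X ~ Poisson(λ=4.42).

For a Poisson distribution with λ=4.42:
σ = √Var(X) = 2.1024

The standard deviation is the square root of the variance.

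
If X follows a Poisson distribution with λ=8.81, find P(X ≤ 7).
0.346613

We have X ~ Poisson(λ=8.81).

The CDF gives us P(X ≤ k).

Using the CDF:
P(X ≤ 7) = 0.346613

This means there's approximately a 34.7% chance that X is at most 7.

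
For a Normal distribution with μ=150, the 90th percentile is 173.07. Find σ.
σ = 18.0016

For X ~ Normal(μ, σ), the p-th percentile satisfies x = μ + z_p × σ,
where z_p = Φ⁻¹(p) is the standard normal quantile.

Step 1: z_{0.9} = Φ⁻¹(0.9) = 1.2816

Step 2: Solve for σ:
173.07 = 150 + 1.2816 × σ
σ = (173.07 - 150) / 1.2816
σ = 23.07 / 1.2816
σ = 18.0016

Verification: μ + z × σ = 150 + 1.2816 × 18.0016 = 173.07 ✓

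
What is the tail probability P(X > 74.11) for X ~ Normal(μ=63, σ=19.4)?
0.283431

We have X ~ Normal(μ=63, σ=19.4).

P(X > 74.11) = 1 - P(X ≤ 74.11)
                = 1 - F(74.11)
                = 1 - 0.716569
                = 0.283431

So there's approximately a 28.3% chance that X exceeds 74.11.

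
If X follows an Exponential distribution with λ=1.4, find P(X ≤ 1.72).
0.910005

We have X ~ Exponential(λ=1.4).

The CDF gives us P(X ≤ k).

Using the CDF:
P(X ≤ 1.72) = 0.910005

This means there's approximately a 91.0% chance that X is at most 1.72.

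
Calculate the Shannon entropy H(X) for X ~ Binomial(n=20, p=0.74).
2.0865 nats

We have X ~ Binomial(n=20, p=0.74).

The Shannon entropy measures the uncertainty or information content of the distribution.

For a Binomial distribution with n=20, p=0.74:
H(X) = 2.0865 nats

(In bits, this would be 3.0102 bits.)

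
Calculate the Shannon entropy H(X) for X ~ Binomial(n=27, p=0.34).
2.3180 nats

We have X ~ Binomial(n=27, p=0.34).

The Shannon entropy measures the uncertainty or information content of the distribution.

For a Binomial distribution with n=27, p=0.34:
H(X) = 2.3180 nats

(In bits, this would be 3.3442 bits.)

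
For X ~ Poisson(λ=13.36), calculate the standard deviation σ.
3.6551

We have X ~ Poisson(λ=13.36).

For a Poisson distribution with λ=13.36:
σ = √Var(X) = 3.6551

The standard deviation is the square root of the variance.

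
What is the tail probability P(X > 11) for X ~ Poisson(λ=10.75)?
0.390917

We have X ~ Poisson(λ=10.75).

P(X > 11) = 1 - P(X ≤ 11)
                = 1 - F(11)
                = 1 - 0.609083
                = 0.390917

So there's approximately a 39.1% chance that X exceeds 11.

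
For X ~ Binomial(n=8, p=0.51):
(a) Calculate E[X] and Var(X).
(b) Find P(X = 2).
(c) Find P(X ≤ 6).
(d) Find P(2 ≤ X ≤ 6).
(a) E[X] = 4.0800, Var(X) = 1.9992
(b) P(X = 2) = 0.100803
(c) P(X ≤ 6) = 0.960245
(d) P(2 ≤ X ≤ 6) = 0.929250

We have X ~ Binomial(n=8, p=0.51).

(a) Moments:
E[X] = 4.0800
Var(X) = 1.9992
σ = √Var(X) = 1.4139

(b) Point probability using PMF:
P(X = 2) = 0.100803

(c) Cumulative probability using CDF:
P(X ≤ 6) = F(6) = 0.960245

(d) Range probability:
P(2 ≤ X ≤ 6) = P(X ≤ 6) - P(X ≤ 1)
                   = F(6) - F(1)
                   = 0.960245 - 0.030995
                   = 0.929250

This means approximately 92.9% of outcomes fall in the interval [2, 6].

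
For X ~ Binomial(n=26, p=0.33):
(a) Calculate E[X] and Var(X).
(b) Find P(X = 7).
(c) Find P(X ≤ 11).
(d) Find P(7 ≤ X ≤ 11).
(a) E[X] = 8.5800, Var(X) = 5.7486
(b) P(X = 7) = 0.139031
(c) P(X ≤ 11) = 0.886797
(d) P(7 ≤ X ≤ 11) = 0.692123

We have X ~ Binomial(n=26, p=0.33).

(a) Moments:
E[X] = 8.5800
Var(X) = 5.7486
σ = √Var(X) = 2.3976

(b) Point probability using PMF:
P(X = 7) = 0.139031

(c) Cumulative probability using CDF:
P(X ≤ 11) = F(11) = 0.886797

(d) Range probability:
P(7 ≤ X ≤ 11) = P(X ≤ 11) - P(X ≤ 6)
                   = F(11) - F(6)
                   = 0.886797 - 0.194674
                   = 0.692123

This means approximately 69.2% of outcomes fall in the interval [7, 11].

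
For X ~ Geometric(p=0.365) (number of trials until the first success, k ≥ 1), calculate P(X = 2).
0.231775

We have X ~ Geometric(p=0.365) (number of trials until the first success, k ≥ 1).

For a Geometric distribution, the PMF gives us the probability of each outcome.

Using the PMF formula:
P(X = 2) = 0.231775

Rounded to 4 decimal places: 0.2318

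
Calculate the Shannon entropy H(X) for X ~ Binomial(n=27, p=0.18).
2.0999 nats

We have X ~ Binomial(n=27, p=0.18).

The Shannon entropy measures the uncertainty or information content of the distribution.

For a Binomial distribution with n=27, p=0.18:
H(X) = 2.0999 nats

(In bits, this would be 3.0295 bits.)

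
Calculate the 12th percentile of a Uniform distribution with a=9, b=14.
9.6000

We have X ~ Uniform(a=9, b=14).

We want to find x such that P(X ≤ x) = 0.12.

This is the 12th percentile, which means 12% of values fall below this point.

Using the inverse CDF (quantile function):
x = F⁻¹(0.12) = 9.6000

Verification: P(X ≤ 9.6000) = 0.12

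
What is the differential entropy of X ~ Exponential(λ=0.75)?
1.2877 nats

We have X ~ Exponential(λ=0.75).

The differential entropy measures the uncertainty or information content of the distribution.

For an Exponential distribution with λ=0.75:
h(X) = 1.2877 nats

(In bits, this would be 1.8577 bits.)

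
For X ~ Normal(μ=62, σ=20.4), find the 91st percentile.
89.3514

We have X ~ Normal(μ=62, σ=20.4).

We want to find x such that P(X ≤ x) = 0.91.

This is the 91st percentile, which means 91% of values fall below this point.

Using the inverse CDF (quantile function):
x = F⁻¹(0.91) = 89.3514

Verification: P(X ≤ 89.3514) = 0.91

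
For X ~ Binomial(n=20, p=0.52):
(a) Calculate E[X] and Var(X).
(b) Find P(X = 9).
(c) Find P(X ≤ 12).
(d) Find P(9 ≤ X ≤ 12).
(a) E[X] = 10.4000, Var(X) = 4.9920
(b) P(X = 9) = 0.145509
(c) P(X ≤ 12) = 0.826079
(d) P(9 ≤ X ≤ 12) = 0.628429

We have X ~ Binomial(n=20, p=0.52).

(a) Moments:
E[X] = 10.4000
Var(X) = 4.9920
σ = √Var(X) = 2.2343

(b) Point probability using PMF:
P(X = 9) = 0.145509

(c) Cumulative probability using CDF:
P(X ≤ 12) = F(12) = 0.826079

(d) Range probability:
P(9 ≤ X ≤ 12) = P(X ≤ 12) - P(X ≤ 8)
                   = F(12) - F(8)
                   = 0.826079 - 0.197650
                   = 0.628429

This means approximately 62.8% of outcomes fall in the interval [9, 12].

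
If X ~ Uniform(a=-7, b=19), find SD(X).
7.5056

We have X ~ Uniform(a=-7, b=19).

For a Uniform distribution with a=-7, b=19:
σ = √Var(X) = 7.5056

The standard deviation is the square root of the variance.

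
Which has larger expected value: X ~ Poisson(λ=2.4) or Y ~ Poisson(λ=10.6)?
Y has larger mean (10.6000 > 2.4000)

Compute the expected value for each distribution:

X ~ Poisson(λ=2.4):
E[X] = 2.4000

Y ~ Poisson(λ=10.6):
E[Y] = 10.6000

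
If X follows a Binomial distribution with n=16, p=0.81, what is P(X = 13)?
0.248173

We have X ~ Binomial(n=16, p=0.81).

For a Binomial distribution, the PMF gives us the probability of each outcome.

Using the PMF formula:
P(X = 13) = 0.248173

Rounded to 4 decimal places: 0.2482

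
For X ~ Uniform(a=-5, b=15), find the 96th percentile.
14.2000

We have X ~ Uniform(a=-5, b=15).

We want to find x such that P(X ≤ x) = 0.96.

This is the 96th percentile, which means 96% of values fall below this point.

Using the inverse CDF (quantile function):
x = F⁻¹(0.96) = 14.2000

Verification: P(X ≤ 14.2000) = 0.96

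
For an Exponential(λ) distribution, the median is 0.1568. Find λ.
λ = 4.4206

For X ~ Exponential(λ), the CDF is F(x) = 1 - e^(-λx).
The median m satisfies F(m) = 0.5:
1 - e^(-λm) = 0.5
e^(-λm) = 0.5
λm = ln(2)
m = ln(2) / λ

Given m = 0.1568:
λ = ln(2) / 0.1568 = 0.693147 / 0.1568 = 4.4206

Verification: ln(2) / 4.4206 = 0.1568 ✓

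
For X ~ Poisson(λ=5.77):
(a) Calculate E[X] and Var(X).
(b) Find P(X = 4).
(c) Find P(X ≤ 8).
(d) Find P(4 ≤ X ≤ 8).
(a) E[X] = 5.7700, Var(X) = 5.7700
(b) P(X = 4) = 0.144083
(c) P(X ≤ 8) = 0.870054
(d) P(4 ≤ X ≤ 8) = 0.697117

We have X ~ Poisson(λ=5.77).

(a) Moments:
E[X] = 5.7700
Var(X) = 5.7700
σ = √Var(X) = 2.4021

(b) Point probability using PMF:
P(X = 4) = 0.144083

(c) Cumulative probability using CDF:
P(X ≤ 8) = F(8) = 0.870054

(d) Range probability:
P(4 ≤ X ≤ 8) = P(X ≤ 8) - P(X ≤ 3)
                   = F(8) - F(3)
                   = 0.870054 - 0.172938
                   = 0.697117

This means approximately 69.7% of outcomes fall in the interval [4, 8].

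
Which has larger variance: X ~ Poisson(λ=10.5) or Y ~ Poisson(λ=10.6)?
Y has larger variance (10.6000 > 10.5000)

Compute the variance for each distribution:

X ~ Poisson(λ=10.5):
Var(X) = 10.5000

Y ~ Poisson(λ=10.6):
Var(Y) = 10.6000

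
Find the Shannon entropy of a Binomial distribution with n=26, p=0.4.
2.3337 nats

We have X ~ Binomial(n=26, p=0.4).

The Shannon entropy measures the uncertainty or information content of the distribution.

For a Binomial distribution with n=26, p=0.4:
H(X) = 2.3337 nats

(In bits, this would be 3.3668 bits.)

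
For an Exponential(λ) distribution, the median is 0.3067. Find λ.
λ = 2.2600

For X ~ Exponential(λ), the CDF is F(x) = 1 - e^(-λx).
The median m satisfies F(m) = 0.5:
1 - e^(-λm) = 0.5
e^(-λm) = 0.5
λm = ln(2)
m = ln(2) / λ

Given m = 0.3067:
λ = ln(2) / 0.3067 = 0.693147 / 0.3067 = 2.2600

Verification: ln(2) / 2.2600 = 0.3067 ✓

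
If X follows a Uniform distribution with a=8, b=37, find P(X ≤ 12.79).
0.165172

We have X ~ Uniform(a=8, b=37).

The CDF gives us P(X ≤ k).

Using the CDF:
P(X ≤ 12.79) = 0.165172

This means there's approximately a 16.5% chance that X is at most 12.79.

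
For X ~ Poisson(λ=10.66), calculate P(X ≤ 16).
0.955602

We have X ~ Poisson(λ=10.66).

The CDF gives us P(X ≤ k).

Using the CDF:
P(X ≤ 16) = 0.955602

This means there's approximately a 95.6% chance that X is at most 16.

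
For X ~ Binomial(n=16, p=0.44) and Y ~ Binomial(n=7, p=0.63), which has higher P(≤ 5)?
Y has higher probability (P(Y ≤ 5) = 0.7987 > P(X ≤ 5) = 0.2208)

Compute P(≤ 5) for each distribution:

X ~ Binomial(n=16, p=0.44):
P(X ≤ 5) = 0.2208

Y ~ Binomial(n=7, p=0.63):
P(Y ≤ 5) = 0.7987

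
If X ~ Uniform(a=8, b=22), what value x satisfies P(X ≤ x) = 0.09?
9.2600

We have X ~ Uniform(a=8, b=22).

We want to find x such that P(X ≤ x) = 0.09.

This is the 9th percentile, which means 9% of values fall below this point.

Using the inverse CDF (quantile function):
x = F⁻¹(0.09) = 9.2600

Verification: P(X ≤ 9.2600) = 0.09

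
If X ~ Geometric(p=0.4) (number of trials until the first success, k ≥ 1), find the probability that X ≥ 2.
0.600000

We have X ~ Geometric(p=0.4) (number of trials until the first success, k ≥ 1).

For discrete distributions, P(X ≥ 2) = 1 - P(X ≤ 1).

P(X ≤ 1) = 0.400000
P(X ≥ 2) = 1 - 0.400000 = 0.600000

So there's approximately a 60.0% chance that X is at least 2.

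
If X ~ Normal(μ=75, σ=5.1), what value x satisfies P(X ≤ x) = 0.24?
71.3979

We have X ~ Normal(μ=75, σ=5.1).

We want to find x such that P(X ≤ x) = 0.24.

This is the 24th percentile, which means 24% of values fall below this point.

Using the inverse CDF (quantile function):
x = F⁻¹(0.24) = 71.3979

Verification: P(X ≤ 71.3979) = 0.24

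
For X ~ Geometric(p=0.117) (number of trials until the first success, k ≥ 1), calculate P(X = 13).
0.026285

We have X ~ Geometric(p=0.117) (number of trials until the first success, k ≥ 1).

For a Geometric distribution, the PMF gives us the probability of each outcome.

Using the PMF formula:
P(X = 13) = 0.026285

Rounded to 4 decimal places: 0.0263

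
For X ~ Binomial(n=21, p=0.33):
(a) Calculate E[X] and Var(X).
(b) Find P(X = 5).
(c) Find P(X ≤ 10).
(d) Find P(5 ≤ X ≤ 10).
(a) E[X] = 6.9300, Var(X) = 4.6431
(b) P(X = 5) = 0.131314
(c) P(X ≤ 10) = 0.947981
(d) P(5 ≤ X ≤ 10) = 0.820322

We have X ~ Binomial(n=21, p=0.33).

(a) Moments:
E[X] = 6.9300
Var(X) = 4.6431
σ = √Var(X) = 2.1548

(b) Point probability using PMF:
P(X = 5) = 0.131314

(c) Cumulative probability using CDF:
P(X ≤ 10) = F(10) = 0.947981

(d) Range probability:
P(5 ≤ X ≤ 10) = P(X ≤ 10) - P(X ≤ 4)
                   = F(10) - F(4)
                   = 0.947981 - 0.127659
                   = 0.820322

This means approximately 82.0% of outcomes fall in the interval [5, 10].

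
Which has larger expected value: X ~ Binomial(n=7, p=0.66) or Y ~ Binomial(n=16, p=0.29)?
Y has larger mean (4.6400 > 4.6200)

Compute the expected value for each distribution:

X ~ Binomial(n=7, p=0.66):
E[X] = 4.6200

Y ~ Binomial(n=16, p=0.29):
E[Y] = 4.6400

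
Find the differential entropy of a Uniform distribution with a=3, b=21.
2.8904 nats

We have X ~ Uniform(a=3, b=21).

The differential entropy measures the uncertainty or information content of the distribution.

For a Uniform distribution with a=3, b=21:
h(X) = 2.8904 nats

(In bits, this would be 4.1699 bits.)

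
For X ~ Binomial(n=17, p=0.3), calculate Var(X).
3.5700

We have X ~ Binomial(n=17, p=0.3).

For a Binomial distribution with n=17, p=0.3:
Var(X) = 3.5700

The variance measures the spread of the distribution around the mean.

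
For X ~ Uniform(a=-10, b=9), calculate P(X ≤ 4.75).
0.776316

We have X ~ Uniform(a=-10, b=9).

The CDF gives us P(X ≤ k).

Using the CDF:
P(X ≤ 4.75) = 0.776316

This means there's approximately a 77.6% chance that X is at most 4.75.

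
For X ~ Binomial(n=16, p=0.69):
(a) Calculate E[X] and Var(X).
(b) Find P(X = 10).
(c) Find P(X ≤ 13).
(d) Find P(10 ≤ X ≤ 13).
(a) E[X] = 11.0400, Var(X) = 3.4224
(b) P(X = 10) = 0.173854
(c) P(X ≤ 13) = 0.914441
(d) P(10 ≤ X ≤ 13) = 0.714743

We have X ~ Binomial(n=16, p=0.69).

(a) Moments:
E[X] = 11.0400
Var(X) = 3.4224
σ = √Var(X) = 1.8500

(b) Point probability using PMF:
P(X = 10) = 0.173854

(c) Cumulative probability using CDF:
P(X ≤ 13) = F(13) = 0.914441

(d) Range probability:
P(10 ≤ X ≤ 13) = P(X ≤ 13) - P(X ≤ 9)
                   = F(13) - F(9)
                   = 0.914441 - 0.199698
                   = 0.714743

This means approximately 71.5% of outcomes fall in the interval [10, 13].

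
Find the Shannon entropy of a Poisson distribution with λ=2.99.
1.9296 nats

We have X ~ Poisson(λ=2.99).

The Shannon entropy measures the uncertainty or information content of the distribution.

For a Poisson distribution with λ=2.99:
H(X) = 1.9296 nats

(In bits, this would be 2.7839 bits.)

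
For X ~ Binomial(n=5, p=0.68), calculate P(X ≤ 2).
0.190526

We have X ~ Binomial(n=5, p=0.68).

The CDF gives us P(X ≤ k).

Using the CDF:
P(X ≤ 2) = 0.190526

This means there's approximately a 19.1% chance that X is at most 2.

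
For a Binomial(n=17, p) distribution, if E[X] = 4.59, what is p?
p = 0.27

For a Binomial(n, p) distribution:
E[X] = n × p

Given n = 17 and E[X] = 4.59:
4.59 = 17 × p
p = 4.59 / 17 = 0.27

Verification: Binomial(17, 0.27) has E[X] = 4.59 ✓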